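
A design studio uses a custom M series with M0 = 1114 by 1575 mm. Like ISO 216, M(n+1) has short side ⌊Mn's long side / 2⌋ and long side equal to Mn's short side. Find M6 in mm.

139 × 196 mm

M1: ⌊1575/2⌋ × 1114 = 787 × 1114 mm
M2: ⌊1114/2⌋ × 787 = 557 × 787 mm
M3: ⌊787/2⌋ × 557 = 393 × 557 mm
M4: ⌊557/2⌋ × 393 = 278 × 393 mm
M5: ⌊393/2⌋ × 278 = 196 × 278 mm
M6: ⌊278/2⌋ × 196 = 139 × 196 mm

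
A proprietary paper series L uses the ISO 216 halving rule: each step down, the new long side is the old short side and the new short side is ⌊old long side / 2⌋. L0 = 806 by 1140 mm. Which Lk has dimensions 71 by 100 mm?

L7

L0: 806 × 1140 mm
L1: 570 × 806 mm
L2: 403 × 570 mm
L3: 285 × 403 mm
L4: 201 × 285 mm
L5: 142 × 201 mm
L6: 100 × 142 mm
L7: 71 × 100 mm
L8: 50 × 71 mm
→ matches L7.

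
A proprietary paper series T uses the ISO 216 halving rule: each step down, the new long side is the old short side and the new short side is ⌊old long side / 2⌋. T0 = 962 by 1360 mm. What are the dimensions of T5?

T1: ⌊1360/2⌋ × 962 = 680 × 962 mm
T2: ⌊962/2⌋ × 680 = 481 × 680 mm
T3: ⌊680/2⌋ × 481 = 340 × 481 mm
T4: ⌊481/2⌋ × 340 = 240 × 340 mm
T5: ⌊340/2⌋ × 240 = 170 × 240 mm

170 × 240 mm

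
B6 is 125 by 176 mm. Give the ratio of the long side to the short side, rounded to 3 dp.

1.408

176 / 125 = 1.408
ISO 216 targets √2 ≈ 1.414; the -0.006 deviation is from mm rounding.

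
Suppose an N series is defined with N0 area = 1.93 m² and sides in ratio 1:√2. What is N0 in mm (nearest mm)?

Let the short side be w mm. Then w · w√2 = 1.93 m² = 1,930,000 mm².
w² = 1,930,000/√2, so w ≈ 1168.2 mm; long side = w√2 ≈ 1652.1 mm.

1168 × 1652 mm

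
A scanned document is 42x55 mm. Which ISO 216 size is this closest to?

C9 (40 × 57 mm)

Aspect ratio 55/42 ≈ 1.310 (ISO target is √2 ≈ 1.414).
In the C-series (envelope sizes, between A and B): C9 = 40 × 57 mm.
Off by 4 mm total — nearest standard size.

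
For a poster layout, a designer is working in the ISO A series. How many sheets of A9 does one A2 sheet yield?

128

A2 = 420 × 594 mm; A9 = 37 × 52 mm.
Each halving step doubles the count; 7 steps from A2 to A9.
2^7 = 128.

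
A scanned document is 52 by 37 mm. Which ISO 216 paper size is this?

Aspect ratio 52/37 ≈ 1.405 — close to the ISO √2 ≈ 1.414.
In the A-series (A0 area = 1 m²): A9 = 37 × 52 mm.

A9 (37 × 52 mm)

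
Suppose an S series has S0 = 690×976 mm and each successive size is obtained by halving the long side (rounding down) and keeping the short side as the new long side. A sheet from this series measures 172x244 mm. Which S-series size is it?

S0: 690 × 976 mm
S1: 488 × 690 mm
S2: 345 × 488 mm
S3: 244 × 345 mm
S4: 172 × 244 mm
S5: 122 × 172 mm
→ matches S4.

S4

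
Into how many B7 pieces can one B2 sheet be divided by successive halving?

Each ISO step halves the sheet: 1 × B2 → 2 × B3 → 4 × B4 → 8 × B5 → …
From B2 to B7 is 5 halving steps: 2^5 = 32.

32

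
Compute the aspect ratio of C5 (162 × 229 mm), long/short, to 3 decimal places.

229 / 162 = 1.414
Matches √2 ≈ 1.414 — the ISO 216 defining ratio.

1.414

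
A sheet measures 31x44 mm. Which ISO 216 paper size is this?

B10 (31 × 44 mm)

Aspect ratio 44/31 ≈ 1.419 — close to the ISO √2 ≈ 1.414.
In the B-series (B0 = 1000 × 1414 mm): B10 = 31 × 44 mm.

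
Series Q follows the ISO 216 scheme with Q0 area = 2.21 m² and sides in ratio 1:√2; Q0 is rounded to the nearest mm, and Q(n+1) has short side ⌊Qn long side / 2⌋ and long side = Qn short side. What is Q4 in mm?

Let Q0's short side be w mm. w · w√2 = 2.21 m² = 2,210,000 mm², so w ≈ 1250.1 mm and w√2 ≈ 1767.9 mm → Q0 = 1250 × 1768 mm.
Q1: ⌊1768/2⌋ × 1250 = 884 × 1250 mm
Q2: ⌊1250/2⌋ × 884 = 625 × 884 mm
Q3: ⌊884/2⌋ × 625 = 442 × 625 mm
Q4: ⌊625/2⌋ × 442 = 312 × 442 mm

312 × 442 mm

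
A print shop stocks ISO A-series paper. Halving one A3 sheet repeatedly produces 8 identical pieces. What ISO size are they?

A6

8 = 2^3, so 3 halving steps.
A3 → A4 → … → A6 after 3 steps.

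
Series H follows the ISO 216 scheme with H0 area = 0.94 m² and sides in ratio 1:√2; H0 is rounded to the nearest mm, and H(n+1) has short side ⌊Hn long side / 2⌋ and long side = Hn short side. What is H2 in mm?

Let H0's short side be w mm. w · w√2 = 0.94 m² = 940,000 mm², so w ≈ 815.3 mm and w√2 ≈ 1153.0 mm → H0 = 815 × 1153 mm.
H1: ⌊1153/2⌋ × 815 = 576 × 815 mm
H2: ⌊815/2⌋ × 576 = 407 × 576 mm

407 × 576 mm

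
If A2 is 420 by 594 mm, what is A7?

A3: ⌊594/2⌋ × 420 = 297 × 420 mm
A4: ⌊420/2⌋ × 297 = 210 × 297 mm
A5: ⌊297/2⌋ × 210 = 148 × 210 mm
A6: ⌊210/2⌋ × 148 = 105 × 148 mm
A7: ⌊148/2⌋ × 105 = 74 × 105 mm

74 × 105 mm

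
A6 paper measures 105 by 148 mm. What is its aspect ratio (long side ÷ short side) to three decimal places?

1.410

148 / 105 = 1.410
ISO 216 targets √2 ≈ 1.414; the -0.005 deviation is from mm rounding.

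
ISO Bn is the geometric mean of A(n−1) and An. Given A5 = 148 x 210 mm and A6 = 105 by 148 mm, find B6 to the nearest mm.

Short side: √(148 · 105) = √15540 ≈ 124.7 → 125 mm
Long side: √(210 · 148) = √31080 ≈ 176.3 → 176 mm

125 × 176 mm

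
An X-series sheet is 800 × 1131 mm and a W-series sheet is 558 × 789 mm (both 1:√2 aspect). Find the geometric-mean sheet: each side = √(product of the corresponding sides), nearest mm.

Short side: √(800 · 558) = √446400 ≈ 668.1 → 668 mm
Long side: √(1131 · 789) = √892359 ≈ 944.6 → 945 mm

668 × 945 mm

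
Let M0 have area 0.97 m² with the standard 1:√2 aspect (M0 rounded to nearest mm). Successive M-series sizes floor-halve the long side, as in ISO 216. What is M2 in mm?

414 × 585 mm

Let M0's short side be w mm. w · w√2 = 0.97 m² = 970,000 mm², so w ≈ 828.2 mm and w√2 ≈ 1171.2 mm → M0 = 828 × 1171 mm.
M1: ⌊1171/2⌋ × 828 = 585 × 828 mm
M2: ⌊828/2⌋ × 585 = 414 × 585 mm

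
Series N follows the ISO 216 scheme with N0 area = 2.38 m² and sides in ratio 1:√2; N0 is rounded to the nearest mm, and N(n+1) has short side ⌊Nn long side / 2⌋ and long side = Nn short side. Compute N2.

648 × 917 mm

Let N0's short side be w mm. w · w√2 = 2.38 m² = 2,380,000 mm², so w ≈ 1297.3 mm and w√2 ≈ 1834.6 mm → N0 = 1297 × 1835 mm.
N1: ⌊1835/2⌋ × 1297 = 917 × 1297 mm
N2: ⌊1297/2⌋ × 917 = 648 × 917 mm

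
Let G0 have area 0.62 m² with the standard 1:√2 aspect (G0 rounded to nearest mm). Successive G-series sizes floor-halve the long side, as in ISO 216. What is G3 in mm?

Let G0's short side be w mm. w · w√2 = 0.62 m² = 620,000 mm², so w ≈ 662.1 mm and w√2 ≈ 936.4 mm → G0 = 662 × 936 mm.
G1: ⌊936/2⌋ × 662 = 468 × 662 mm
G2: ⌊662/2⌋ × 468 = 331 × 468 mm
G3: ⌊468/2⌋ × 331 = 234 × 331 mm

234 × 331 mm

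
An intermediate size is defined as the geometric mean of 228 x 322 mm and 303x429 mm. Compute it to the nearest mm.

Short side: √(228 · 303) = √69084 ≈ 262.8 → 263 mm
Long side: √(322 · 429) = √138138 ≈ 371.7 → 372 mm

263 × 372 mm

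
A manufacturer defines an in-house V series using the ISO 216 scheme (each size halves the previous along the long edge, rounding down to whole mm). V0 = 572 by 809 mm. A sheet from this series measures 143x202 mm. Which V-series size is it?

V4

V0: 572 × 809 mm
V1: 404 × 572 mm
V2: 286 × 404 mm
V3: 202 × 286 mm
V4: 143 × 202 mm
V5: 101 × 143 mm
→ matches V4.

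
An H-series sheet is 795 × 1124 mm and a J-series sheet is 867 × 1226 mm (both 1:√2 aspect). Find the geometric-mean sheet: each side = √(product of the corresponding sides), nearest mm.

830 × 1174 mm

Short side: √(795 · 867) = √689265 ≈ 830.2 → 830 mm
Long side: √(1124 · 1226) = √1378024 ≈ 1173.9 → 1174 mm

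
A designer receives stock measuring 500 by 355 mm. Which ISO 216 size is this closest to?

Aspect ratio 500/355 ≈ 1.408 — close to the ISO √2 ≈ 1.414.
In the B-series (B0 = 1000 × 1414 mm): B3 = 353 × 500 mm.
Off by 2 mm total — nearest standard size.

B3 (353 × 500 mm)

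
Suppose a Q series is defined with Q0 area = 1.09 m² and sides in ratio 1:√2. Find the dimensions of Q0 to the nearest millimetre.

Let the short side be w mm. Then w · w√2 = 1.09 m² = 1,090,000 mm².
w² = 1,090,000/√2, so w ≈ 877.9 mm; long side = w√2 ≈ 1241.6 mm.

878 × 1242 mm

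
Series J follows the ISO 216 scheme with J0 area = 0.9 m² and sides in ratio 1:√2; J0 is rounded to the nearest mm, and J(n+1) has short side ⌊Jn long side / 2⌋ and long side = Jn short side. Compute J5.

Let J0's short side be w mm. w · w√2 = 0.9 m² = 900,000 mm², so w ≈ 797.7 mm and w√2 ≈ 1128.2 mm → J0 = 798 × 1128 mm.
J1: ⌊1128/2⌋ × 798 = 564 × 798 mm
J2: ⌊798/2⌋ × 564 = 399 × 564 mm
J3: ⌊564/2⌋ × 399 = 282 × 399 mm
J4: ⌊399/2⌋ × 282 = 199 × 282 mm
J5: ⌊282/2⌋ × 199 = 141 × 199 mm

141 × 199 mm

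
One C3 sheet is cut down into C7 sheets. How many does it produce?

Each ISO step halves the sheet: 1 × C3 → 2 × C4 → 4 × C5 → 8 × C6 → …
From C3 to C7 is 4 halving steps: 2^4 = 16.

16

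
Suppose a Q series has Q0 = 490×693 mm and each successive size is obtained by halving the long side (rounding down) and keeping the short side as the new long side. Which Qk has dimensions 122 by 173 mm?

Q4

Q0: 490 × 693 mm
Q1: 346 × 490 mm
Q2: 245 × 346 mm
Q3: 173 × 245 mm
Q4: 122 × 173 mm
Q5: 86 × 122 mm
→ matches Q4.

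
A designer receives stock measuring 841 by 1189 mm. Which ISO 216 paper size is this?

A0 (841 × 1189 mm)

Aspect ratio 1189/841 ≈ 1.414 — close to the ISO √2 ≈ 1.414.
In the A-series (A0 area = 1 m²): A0 = 841 × 1189 mm.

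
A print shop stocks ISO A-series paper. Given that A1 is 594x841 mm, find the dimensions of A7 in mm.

A2: ⌊841/2⌋ × 594 = 420 × 594 mm
A3: ⌊594/2⌋ × 420 = 297 × 420 mm
A4: ⌊420/2⌋ × 297 = 210 × 297 mm
A5: ⌊297/2⌋ × 210 = 148 × 210 mm
A6: ⌊210/2⌋ × 148 = 105 × 148 mm
A7: ⌊148/2⌋ × 105 = 74 × 105 mm

74 × 105 mm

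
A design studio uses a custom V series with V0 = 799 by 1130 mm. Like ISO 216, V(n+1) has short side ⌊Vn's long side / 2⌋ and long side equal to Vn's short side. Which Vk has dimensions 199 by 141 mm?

V5

V0: 799 × 1130 mm
V1: 565 × 799 mm
V2: 399 × 565 mm
V3: 282 × 399 mm
V4: 199 × 282 mm
V5: 141 × 199 mm
V6: 99 × 141 mm
→ matches V5.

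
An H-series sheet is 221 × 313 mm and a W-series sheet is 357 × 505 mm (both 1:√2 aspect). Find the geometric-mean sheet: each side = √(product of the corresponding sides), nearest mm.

281 × 398 mm

Short side: √(221 · 357) = √78897 ≈ 280.9 → 281 mm
Long side: √(313 · 505) = √158065 ≈ 397.6 → 398 mm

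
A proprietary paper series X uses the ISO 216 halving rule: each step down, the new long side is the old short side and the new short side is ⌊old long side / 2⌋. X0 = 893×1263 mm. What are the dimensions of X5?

X1: ⌊1263/2⌋ × 893 = 631 × 893 mm
X2: ⌊893/2⌋ × 631 = 446 × 631 mm
X3: ⌊631/2⌋ × 446 = 315 × 446 mm
X4: ⌊446/2⌋ × 315 = 223 × 315 mm
X5: ⌊315/2⌋ × 223 = 157 × 223 mm

157 × 223 mm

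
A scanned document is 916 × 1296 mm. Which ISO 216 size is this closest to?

Aspect ratio 1296/916 ≈ 1.415 — close to the ISO √2 ≈ 1.414.
In the C-series (envelope sizes, between A and B): C0 = 917 × 1297 mm.
Off by 2 mm total — nearest standard size.

C0 (917 × 1297 mm)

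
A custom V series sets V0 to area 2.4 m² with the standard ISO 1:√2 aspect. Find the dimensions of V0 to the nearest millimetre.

1303 × 1842 mm

Let the short side be w mm. Then w · w√2 = 2.4 m² = 2,400,000 mm².
w² = 2,400,000/√2, so w ≈ 1302.7 mm; long side = w√2 ≈ 1842.3 mm.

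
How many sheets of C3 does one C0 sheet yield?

Each ISO step halves the sheet: 1 × C0 → 2 × C1 → 4 × C2 → 8 × C3
From C0 to C3 is 3 halving steps: 2^3 = 8.

8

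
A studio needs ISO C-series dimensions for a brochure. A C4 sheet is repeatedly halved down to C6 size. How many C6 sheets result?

Each ISO step halves the sheet: 1 × C4 → 2 × C5 → 4 × C6
From C4 to C6 is 2 halving steps: 2^2 = 4.

4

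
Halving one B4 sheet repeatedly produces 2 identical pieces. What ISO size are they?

2 = 2^1, so 1 halving step.
B4 → B5 → … → B5 after 1 step.

B5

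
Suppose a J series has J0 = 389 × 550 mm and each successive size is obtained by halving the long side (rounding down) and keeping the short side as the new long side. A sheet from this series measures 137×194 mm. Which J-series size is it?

J0: 389 × 550 mm
J1: 275 × 389 mm
J2: 194 × 275 mm
J3: 137 × 194 mm
J4: 97 × 137 mm
→ matches J3.

J3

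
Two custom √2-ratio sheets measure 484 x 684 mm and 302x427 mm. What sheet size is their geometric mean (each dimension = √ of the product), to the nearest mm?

382 × 540 mm

Short side: √(484 · 302) = √146168 ≈ 382.3 → 382 mm
Long side: √(684 · 427) = √292068 ≈ 540.4 → 540 mm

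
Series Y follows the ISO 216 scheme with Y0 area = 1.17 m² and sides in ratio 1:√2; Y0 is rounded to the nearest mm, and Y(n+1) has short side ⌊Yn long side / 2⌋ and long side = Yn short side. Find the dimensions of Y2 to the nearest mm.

455 × 643 mm

Let Y0's short side be w mm. w · w√2 = 1.17 m² = 1,170,000 mm², so w ≈ 909.6 mm and w√2 ≈ 1286.3 mm → Y0 = 910 × 1286 mm.
Y1: ⌊1286/2⌋ × 910 = 643 × 910 mm
Y2: ⌊910/2⌋ × 643 = 455 × 643 mm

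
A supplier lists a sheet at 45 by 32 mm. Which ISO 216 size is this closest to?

B10 (31 × 44 mm)

Aspect ratio 45/32 ≈ 1.406 — close to the ISO √2 ≈ 1.414.
In the B-series (B0 = 1000 × 1414 mm): B10 = 31 × 44 mm.
Off by 2 mm total — nearest standard size.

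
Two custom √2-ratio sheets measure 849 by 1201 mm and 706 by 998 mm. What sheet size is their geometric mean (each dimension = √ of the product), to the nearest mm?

774 × 1095 mm

Short side: √(849 · 706) = √599394 ≈ 774.2 → 774 mm
Long side: √(1201 · 998) = √1198598 ≈ 1094.8 → 1095 mm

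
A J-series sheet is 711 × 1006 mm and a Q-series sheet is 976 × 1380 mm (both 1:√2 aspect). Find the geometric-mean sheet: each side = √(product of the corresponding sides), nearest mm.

833 × 1178 mm

Short side: √(711 · 976) = √693936 ≈ 833.0 → 833 mm
Long side: √(1006 · 1380) = √1388280 ≈ 1178.3 → 1178 mm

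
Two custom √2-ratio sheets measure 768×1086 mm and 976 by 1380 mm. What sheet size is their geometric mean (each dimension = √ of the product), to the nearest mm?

Short side: √(768 · 976) = √749568 ≈ 865.8 → 866 mm
Long side: √(1086 · 1380) = √1498680 ≈ 1224.2 → 1224 mm

866 × 1224 mm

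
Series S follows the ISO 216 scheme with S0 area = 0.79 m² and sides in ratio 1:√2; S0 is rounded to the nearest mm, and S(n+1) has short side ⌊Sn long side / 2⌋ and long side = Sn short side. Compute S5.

Let S0's short side be w mm. w · w√2 = 0.79 m² = 790,000 mm², so w ≈ 747.4 mm and w√2 ≈ 1057.0 mm → S0 = 747 × 1057 mm.
S1: ⌊1057/2⌋ × 747 = 528 × 747 mm
S2: ⌊747/2⌋ × 528 = 373 × 528 mm
S3: ⌊528/2⌋ × 373 = 264 × 373 mm
S4: ⌊373/2⌋ × 264 = 186 × 264 mm
S5: ⌊264/2⌋ × 186 = 132 × 186 mm

132 × 186 mm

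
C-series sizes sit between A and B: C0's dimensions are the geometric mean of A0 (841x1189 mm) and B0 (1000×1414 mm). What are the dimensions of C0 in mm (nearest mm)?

Short: √(841 · 1000) = √841000 ≈ 917.1 mm.
Long: √(1189 · 1414) = √1681246 ≈ 1296.6 mm.

917 × 1297 mm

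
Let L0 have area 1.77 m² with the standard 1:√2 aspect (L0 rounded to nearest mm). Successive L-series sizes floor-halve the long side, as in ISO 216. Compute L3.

Let L0's short side be w mm. w · w√2 = 1.77 m² = 1,770,000 mm², so w ≈ 1118.7 mm and w√2 ≈ 1582.1 mm → L0 = 1119 × 1582 mm.
L1: ⌊1582/2⌋ × 1119 = 791 × 1119 mm
L2: ⌊1119/2⌋ × 791 = 559 × 791 mm
L3: ⌊791/2⌋ × 559 = 395 × 559 mm

395 × 559 mm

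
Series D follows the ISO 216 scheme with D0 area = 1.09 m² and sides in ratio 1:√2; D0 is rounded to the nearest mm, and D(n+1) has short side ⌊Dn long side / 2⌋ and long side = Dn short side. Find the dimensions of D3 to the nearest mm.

310 × 439 mm

Let D0's short side be w mm. w · w√2 = 1.09 m² = 1,090,000 mm², so w ≈ 877.9 mm and w√2 ≈ 1241.6 mm → D0 = 878 × 1242 mm.
D1: ⌊1242/2⌋ × 878 = 621 × 878 mm
D2: ⌊878/2⌋ × 621 = 439 × 621 mm
D3: ⌊621/2⌋ × 439 = 310 × 439 mm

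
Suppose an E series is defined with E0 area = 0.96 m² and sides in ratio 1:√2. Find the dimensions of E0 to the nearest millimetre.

Let the short side be w mm. Then w · w√2 = 0.96 m² = 960,000 mm².
w² = 960,000/√2, so w ≈ 823.9 mm; long side = w√2 ≈ 1165.2 mm.

824 × 1165 mm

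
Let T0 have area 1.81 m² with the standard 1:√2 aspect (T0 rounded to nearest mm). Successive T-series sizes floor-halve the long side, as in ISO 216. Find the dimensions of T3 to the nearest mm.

Let T0's short side be w mm. w · w√2 = 1.81 m² = 1,810,000 mm², so w ≈ 1131.3 mm and w√2 ≈ 1599.9 mm → T0 = 1131 × 1600 mm.
T1: ⌊1600/2⌋ × 1131 = 800 × 1131 mm
T2: ⌊1131/2⌋ × 800 = 565 × 800 mm
T3: ⌊800/2⌋ × 565 = 400 × 565 mm

400 × 565 mm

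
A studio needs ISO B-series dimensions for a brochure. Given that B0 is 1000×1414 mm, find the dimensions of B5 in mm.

B1: ⌊1414/2⌋ × 1000 = 707 × 1000 mm
B2: ⌊1000/2⌋ × 707 = 500 × 707 mm
B3: ⌊707/2⌋ × 500 = 353 × 500 mm
B4: ⌊500/2⌋ × 353 = 250 × 353 mm
B5: ⌊353/2⌋ × 250 = 176 × 250 mm

176 × 250 mm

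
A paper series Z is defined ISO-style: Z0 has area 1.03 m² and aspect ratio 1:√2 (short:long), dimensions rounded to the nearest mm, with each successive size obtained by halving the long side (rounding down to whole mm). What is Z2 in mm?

426 × 603 mm

Let Z0's short side be w mm. w · w√2 = 1.03 m² = 1,030,000 mm², so w ≈ 853.4 mm and w√2 ≈ 1206.9 mm → Z0 = 853 × 1207 mm.
Z1: ⌊1207/2⌋ × 853 = 603 × 853 mm
Z2: ⌊853/2⌋ × 603 = 426 × 603 mm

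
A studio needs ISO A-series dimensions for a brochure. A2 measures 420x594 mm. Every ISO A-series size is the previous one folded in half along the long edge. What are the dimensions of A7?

A3: ⌊594/2⌋ × 420 = 297 × 420 mm
A4: ⌊420/2⌋ × 297 = 210 × 297 mm
A5: ⌊297/2⌋ × 210 = 148 × 210 mm
A6: ⌊210/2⌋ × 148 = 105 × 148 mm
A7: ⌊148/2⌋ × 105 = 74 × 105 mm

74 × 105 mm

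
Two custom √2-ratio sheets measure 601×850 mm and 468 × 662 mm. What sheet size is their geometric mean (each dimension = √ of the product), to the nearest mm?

530 × 750 mm

Short side: √(601 · 468) = √281268 ≈ 530.3 → 530 mm
Long side: √(850 · 662) = √562700 ≈ 750.1 → 750 mm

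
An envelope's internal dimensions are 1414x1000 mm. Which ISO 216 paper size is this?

B0 (1000 × 1414 mm)

Aspect ratio 1414/1000 ≈ 1.414 — close to the ISO √2 ≈ 1.414.
In the B-series (B0 = 1000 × 1414 mm): B0 = 1000 × 1414 mm.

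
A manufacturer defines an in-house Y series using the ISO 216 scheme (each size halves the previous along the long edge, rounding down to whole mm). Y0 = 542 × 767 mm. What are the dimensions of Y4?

135 × 191 mm

Y1 = 383 × 542 mm (from Y0 by 1 halving).
Y2: ⌊542/2⌋ × 383 = 271 × 383 mm
Y3: ⌊383/2⌋ × 271 = 191 × 271 mm
Y4: ⌊271/2⌋ × 191 = 135 × 191 mm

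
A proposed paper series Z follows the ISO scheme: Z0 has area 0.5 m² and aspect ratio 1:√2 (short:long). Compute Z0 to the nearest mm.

595 × 841 mm

Let the short side be w mm. Then w · w√2 = 0.5 m² = 500,000 mm².
w² = 500,000/√2, so w ≈ 594.6 mm; long side = w√2 ≈ 840.9 mm.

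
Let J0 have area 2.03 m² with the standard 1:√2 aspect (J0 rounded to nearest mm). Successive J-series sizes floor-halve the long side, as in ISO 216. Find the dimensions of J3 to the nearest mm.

Let J0's short side be w mm. w · w√2 = 2.03 m² = 2,030,000 mm², so w ≈ 1198.1 mm and w√2 ≈ 1694.4 mm → J0 = 1198 × 1694 mm.
J1: ⌊1694/2⌋ × 1198 = 847 × 1198 mm
J2: ⌊1198/2⌋ × 847 = 599 × 847 mm
J3: ⌊847/2⌋ × 599 = 423 × 599 mm

423 × 599 mm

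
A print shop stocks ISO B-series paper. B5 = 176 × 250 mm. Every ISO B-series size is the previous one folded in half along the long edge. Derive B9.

44 × 62 mm

B6: ⌊250/2⌋ × 176 = 125 × 176 mm
B7: ⌊176/2⌋ × 125 = 88 × 125 mm
B8: ⌊125/2⌋ × 88 = 62 × 88 mm
B9: ⌊88/2⌋ × 62 = 44 × 62 mm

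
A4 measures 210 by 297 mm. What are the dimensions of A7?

74 × 105 mm

A5: ⌊297/2⌋ × 210 = 148 × 210 mm
A6: ⌊210/2⌋ × 148 = 105 × 148 mm
A7: ⌊148/2⌋ × 105 = 74 × 105 mm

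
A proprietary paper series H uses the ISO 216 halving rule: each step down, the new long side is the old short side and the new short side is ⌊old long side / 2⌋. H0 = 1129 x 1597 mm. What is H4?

282 × 399 mm

H1: ⌊1597/2⌋ × 1129 = 798 × 1129 mm
H2: ⌊1129/2⌋ × 798 = 564 × 798 mm
H3: ⌊798/2⌋ × 564 = 399 × 564 mm
H4: ⌊564/2⌋ × 399 = 282 × 399 mm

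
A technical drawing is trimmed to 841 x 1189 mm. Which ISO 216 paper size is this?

A0 (841 × 1189 mm)

Aspect ratio 1189/841 ≈ 1.414 — close to the ISO √2 ≈ 1.414.
In the A-series (A0 area = 1 m²): A0 = 841 × 1189 mm.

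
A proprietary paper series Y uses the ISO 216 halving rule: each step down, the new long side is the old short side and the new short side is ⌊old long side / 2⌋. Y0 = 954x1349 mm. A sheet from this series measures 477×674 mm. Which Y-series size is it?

Y0: 954 × 1349 mm
Y1: 674 × 954 mm
Y2: 477 × 674 mm
Y3: 337 × 477 mm
→ matches Y2.

Y2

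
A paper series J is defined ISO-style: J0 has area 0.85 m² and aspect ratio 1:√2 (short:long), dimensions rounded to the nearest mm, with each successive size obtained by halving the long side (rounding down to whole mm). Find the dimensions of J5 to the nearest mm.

137 × 193 mm

Let J0's short side be w mm. w · w√2 = 0.85 m² = 850,000 mm², so w ≈ 775.3 mm and w√2 ≈ 1096.4 mm → J0 = 775 × 1096 mm.
J1: ⌊1096/2⌋ × 775 = 548 × 775 mm
J2: ⌊775/2⌋ × 548 = 387 × 548 mm
J3: ⌊548/2⌋ × 387 = 274 × 387 mm
J4: ⌊387/2⌋ × 274 = 193 × 274 mm
J5: ⌊274/2⌋ × 193 = 137 × 193 mm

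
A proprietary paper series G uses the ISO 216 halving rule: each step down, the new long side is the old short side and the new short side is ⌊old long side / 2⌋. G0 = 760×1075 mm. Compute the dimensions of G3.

G1: ⌊1075/2⌋ × 760 = 537 × 760 mm
G2: ⌊760/2⌋ × 537 = 380 × 537 mm
G3: ⌊537/2⌋ × 380 = 268 × 380 mm

268 × 380 mm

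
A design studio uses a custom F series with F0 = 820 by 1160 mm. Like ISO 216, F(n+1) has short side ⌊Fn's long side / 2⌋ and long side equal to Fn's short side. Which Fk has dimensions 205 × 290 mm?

F4

F0: 820 × 1160 mm
F1: 580 × 820 mm
F2: 410 × 580 mm
F3: 290 × 410 mm
F4: 205 × 290 mm
F5: 145 × 205 mm
→ matches F4.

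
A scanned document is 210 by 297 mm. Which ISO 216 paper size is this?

Aspect ratio 297/210 ≈ 1.414 — close to the ISO √2 ≈ 1.414.
In the A-series (A0 area = 1 m²): A4 = 210 × 297 mm.

A4 (210 × 297 mm)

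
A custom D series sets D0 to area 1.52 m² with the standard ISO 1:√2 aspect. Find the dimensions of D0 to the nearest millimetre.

Let the short side be w mm. Then w · w√2 = 1.52 m² = 1,520,000 mm².
w² = 1,520,000/√2, so w ≈ 1036.7 mm; long side = w√2 ≈ 1466.2 mm.

1037 × 1466 mm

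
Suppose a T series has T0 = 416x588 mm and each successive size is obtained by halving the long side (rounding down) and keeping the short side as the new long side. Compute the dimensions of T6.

T1 = 294 × 416 mm (from T0 by 1 halving).
T2: ⌊416/2⌋ × 294 = 208 × 294 mm
T3: ⌊294/2⌋ × 208 = 147 × 208 mm
T4: ⌊208/2⌋ × 147 = 104 × 147 mm
T5: ⌊147/2⌋ × 104 = 73 × 104 mm
T6: ⌊104/2⌋ × 73 = 52 × 73 mm

52 × 73 mm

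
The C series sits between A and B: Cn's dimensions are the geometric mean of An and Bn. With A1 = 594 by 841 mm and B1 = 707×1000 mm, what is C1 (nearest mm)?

648 × 917 mm

Short side: √(594 · 707) = √419958 ≈ 648.0 → 648 mm
Long side: √(841 · 1000) = √841000 ≈ 917.1 → 917 mm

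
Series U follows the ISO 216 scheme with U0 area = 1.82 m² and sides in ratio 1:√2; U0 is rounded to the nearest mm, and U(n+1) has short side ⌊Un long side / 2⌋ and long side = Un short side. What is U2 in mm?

Let U0's short side be w mm. w · w√2 = 1.82 m² = 1,820,000 mm², so w ≈ 1134.4 mm and w√2 ≈ 1604.3 mm → U0 = 1134 × 1604 mm.
U1: ⌊1604/2⌋ × 1134 = 802 × 1134 mm
U2: ⌊1134/2⌋ × 802 = 567 × 802 mm

567 × 802 mm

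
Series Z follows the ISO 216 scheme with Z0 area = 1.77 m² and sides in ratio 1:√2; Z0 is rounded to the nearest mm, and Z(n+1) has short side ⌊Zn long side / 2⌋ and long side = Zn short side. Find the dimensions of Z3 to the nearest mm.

395 × 559 mm

Let Z0's short side be w mm. w · w√2 = 1.77 m² = 1,770,000 mm², so w ≈ 1118.7 mm and w√2 ≈ 1582.1 mm → Z0 = 1119 × 1582 mm.
Z1: ⌊1582/2⌋ × 1119 = 791 × 1119 mm
Z2: ⌊1119/2⌋ × 791 = 559 × 791 mm
Z3: ⌊791/2⌋ × 559 = 395 × 559 mm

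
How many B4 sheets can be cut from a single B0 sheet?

16

Each ISO step halves the sheet: 1 × B0 → 2 × B1 → 4 × B2 → 8 × B3 → …
From B0 to B4 is 4 halving steps: 2^4 = 16.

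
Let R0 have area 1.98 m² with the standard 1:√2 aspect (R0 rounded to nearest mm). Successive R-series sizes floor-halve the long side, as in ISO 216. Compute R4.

Let R0's short side be w mm. w · w√2 = 1.98 m² = 1,980,000 mm², so w ≈ 1183.2 mm and w√2 ≈ 1673.4 mm → R0 = 1183 × 1673 mm.
R1: ⌊1673/2⌋ × 1183 = 836 × 1183 mm
R2: ⌊1183/2⌋ × 836 = 591 × 836 mm
R3: ⌊836/2⌋ × 591 = 418 × 591 mm
R4: ⌊591/2⌋ × 418 = 295 × 418 mm

295 × 418 mm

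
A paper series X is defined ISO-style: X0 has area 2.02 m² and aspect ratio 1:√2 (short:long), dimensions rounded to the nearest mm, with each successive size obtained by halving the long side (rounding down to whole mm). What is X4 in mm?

Let X0's short side be w mm. w · w√2 = 2.02 m² = 2,020,000 mm², so w ≈ 1195.1 mm and w√2 ≈ 1690.2 mm → X0 = 1195 × 1690 mm.
X1: ⌊1690/2⌋ × 1195 = 845 × 1195 mm
X2: ⌊1195/2⌋ × 845 = 597 × 845 mm
X3: ⌊845/2⌋ × 597 = 422 × 597 mm
X4: ⌊597/2⌋ × 422 = 298 × 422 mm

298 × 422 mm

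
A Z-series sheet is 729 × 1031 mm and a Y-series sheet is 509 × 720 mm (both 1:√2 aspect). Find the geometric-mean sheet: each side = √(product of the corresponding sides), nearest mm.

Short side: √(729 · 509) = √371061 ≈ 609.1 → 609 mm
Long side: √(1031 · 720) = √742320 ≈ 861.6 → 862 mm

609 × 862 mm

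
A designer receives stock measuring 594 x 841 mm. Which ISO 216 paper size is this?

A1 (594 × 841 mm)

Aspect ratio 841/594 ≈ 1.416 — close to the ISO √2 ≈ 1.414.
In the A-series (A0 area = 1 m²): A1 = 594 × 841 mm.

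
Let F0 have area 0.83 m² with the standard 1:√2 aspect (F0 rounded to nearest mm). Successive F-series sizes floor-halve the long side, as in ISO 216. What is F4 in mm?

Let F0's short side be w mm. w · w√2 = 0.83 m² = 830,000 mm², so w ≈ 766.1 mm and w√2 ≈ 1083.4 mm → F0 = 766 × 1083 mm.
F1: ⌊1083/2⌋ × 766 = 541 × 766 mm
F2: ⌊766/2⌋ × 541 = 383 × 541 mm
F3: ⌊541/2⌋ × 383 = 270 × 383 mm
F4: ⌊383/2⌋ × 270 = 191 × 270 mm

191 × 270 mm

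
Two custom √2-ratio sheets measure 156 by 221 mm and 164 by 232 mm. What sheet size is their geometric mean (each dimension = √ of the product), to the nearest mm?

Short side: √(156 · 164) = √25584 ≈ 159.9 → 160 mm
Long side: √(221 · 232) = √51272 ≈ 226.4 → 226 mm

160 × 226 mm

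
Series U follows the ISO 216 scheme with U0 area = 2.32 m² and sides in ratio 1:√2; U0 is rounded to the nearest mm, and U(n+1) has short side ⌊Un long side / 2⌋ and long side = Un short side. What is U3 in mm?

452 × 640 mm

Let U0's short side be w mm. w · w√2 = 2.32 m² = 2,320,000 mm², so w ≈ 1280.8 mm and w√2 ≈ 1811.3 mm → U0 = 1281 × 1811 mm.
U1: ⌊1811/2⌋ × 1281 = 905 × 1281 mm
U2: ⌊1281/2⌋ × 905 = 640 × 905 mm
U3: ⌊905/2⌋ × 640 = 452 × 640 mm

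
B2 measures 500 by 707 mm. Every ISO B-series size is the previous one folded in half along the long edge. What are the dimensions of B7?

88 × 125 mm

B3: ⌊707/2⌋ × 500 = 353 × 500 mm
B4: ⌊500/2⌋ × 353 = 250 × 353 mm
B5: ⌊353/2⌋ × 250 = 176 × 250 mm
B6: ⌊250/2⌋ × 176 = 125 × 176 mm
B7: ⌊176/2⌋ × 125 = 88 × 125 mm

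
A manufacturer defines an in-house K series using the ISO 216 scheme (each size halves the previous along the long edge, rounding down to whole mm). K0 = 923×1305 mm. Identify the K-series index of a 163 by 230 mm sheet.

K5

K0: 923 × 1305 mm
K1: 652 × 923 mm
K2: 461 × 652 mm
K3: 326 × 461 mm
K4: 230 × 326 mm
K5: 163 × 230 mm
K6: 115 × 163 mm
→ matches K5.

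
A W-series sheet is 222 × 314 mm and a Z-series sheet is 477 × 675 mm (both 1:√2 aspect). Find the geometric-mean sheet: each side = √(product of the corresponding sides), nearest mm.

Short side: √(222 · 477) = √105894 ≈ 325.4 → 325 mm
Long side: √(314 · 675) = √211950 ≈ 460.4 → 460 mm

325 × 460 mm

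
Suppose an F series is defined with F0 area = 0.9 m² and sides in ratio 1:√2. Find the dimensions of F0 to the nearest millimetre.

Let the short side be w mm. Then w · w√2 = 0.9 m² = 900,000 mm².
w² = 900,000/√2, so w ≈ 797.7 mm; long side = w√2 ≈ 1128.2 mm.

798 × 1128 mm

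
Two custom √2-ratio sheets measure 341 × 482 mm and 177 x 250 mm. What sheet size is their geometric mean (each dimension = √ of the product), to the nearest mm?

Short side: √(341 · 177) = √60357 ≈ 245.7 → 246 mm
Long side: √(482 · 250) = √120500 ≈ 347.1 → 347 mm

246 × 347 mm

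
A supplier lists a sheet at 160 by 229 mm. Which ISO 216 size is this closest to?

C5 (162 × 229 mm)

Aspect ratio 229/160 ≈ 1.431 (ISO target is √2 ≈ 1.414).
In the C-series (envelope sizes, between A and B): C5 = 162 × 229 mm.
Off by 2 mm total — nearest standard size.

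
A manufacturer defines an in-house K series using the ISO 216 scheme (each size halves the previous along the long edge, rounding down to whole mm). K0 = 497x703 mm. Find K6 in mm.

62 × 87 mm

K1: ⌊703/2⌋ × 497 = 351 × 497 mm
K2: ⌊497/2⌋ × 351 = 248 × 351 mm
K3: ⌊351/2⌋ × 248 = 175 × 248 mm
K4: ⌊248/2⌋ × 175 = 124 × 175 mm
K5: ⌊175/2⌋ × 124 = 87 × 124 mm
K6: ⌊124/2⌋ × 87 = 62 × 87 mm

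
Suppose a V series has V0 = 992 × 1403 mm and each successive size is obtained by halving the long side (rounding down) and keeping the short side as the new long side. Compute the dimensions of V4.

V1: ⌊1403/2⌋ × 992 = 701 × 992 mm
V2: ⌊992/2⌋ × 701 = 496 × 701 mm
V3: ⌊701/2⌋ × 496 = 350 × 496 mm
V4: ⌊496/2⌋ × 350 = 248 × 350 mm

248 × 350 mm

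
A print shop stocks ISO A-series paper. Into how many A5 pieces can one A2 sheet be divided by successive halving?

8

Each ISO step halves the sheet: 1 × A2 → 2 × A3 → 4 × A4 → 8 × A5
From A2 to A5 is 3 halving steps: 2^3 = 8.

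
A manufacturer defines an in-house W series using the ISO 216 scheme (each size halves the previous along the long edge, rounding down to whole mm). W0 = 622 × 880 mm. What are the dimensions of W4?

W1: ⌊880/2⌋ × 622 = 440 × 622 mm
W2: ⌊622/2⌋ × 440 = 311 × 440 mm
W3: ⌊440/2⌋ × 311 = 220 × 311 mm
W4: ⌊311/2⌋ × 220 = 155 × 220 mm

155 × 220 mm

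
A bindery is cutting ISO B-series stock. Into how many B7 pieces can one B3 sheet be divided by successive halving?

B3 = 353 × 500 mm; B7 = 88 × 125 mm.
Each halving step doubles the count; 4 steps from B3 to B7.
2^4 = 16.

16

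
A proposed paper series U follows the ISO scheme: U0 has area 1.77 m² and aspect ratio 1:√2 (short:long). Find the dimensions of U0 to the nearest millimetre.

1119 × 1582 mm

Let the short side be w mm. Then w · w√2 = 1.77 m² = 1,770,000 mm².
w² = 1,770,000/√2, so w ≈ 1118.7 mm; long side = w√2 ≈ 1582.1 mm.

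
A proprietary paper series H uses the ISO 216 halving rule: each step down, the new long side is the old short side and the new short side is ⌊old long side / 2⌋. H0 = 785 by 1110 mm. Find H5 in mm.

H1 = 555 × 785 mm (from H0 by 1 halving).
H2: ⌊785/2⌋ × 555 = 392 × 555 mm
H3: ⌊555/2⌋ × 392 = 277 × 392 mm
H4: ⌊392/2⌋ × 277 = 196 × 277 mm
H5: ⌊277/2⌋ × 196 = 138 × 196 mm

138 × 196 mm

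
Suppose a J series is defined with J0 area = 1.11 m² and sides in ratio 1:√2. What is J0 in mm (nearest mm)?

886 × 1253 mm

Let the short side be w mm. Then w · w√2 = 1.11 m² = 1,110,000 mm².
w² = 1,110,000/√2, so w ≈ 885.9 mm; long side = w√2 ≈ 1252.9 mm.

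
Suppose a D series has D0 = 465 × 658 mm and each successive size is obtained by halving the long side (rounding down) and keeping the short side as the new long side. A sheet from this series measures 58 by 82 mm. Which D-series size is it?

D0: 465 × 658 mm
D1: 329 × 465 mm
D2: 232 × 329 mm
D3: 164 × 232 mm
D4: 116 × 164 mm
D5: 82 × 116 mm
D6: 58 × 82 mm
D7: 41 × 58 mm
→ matches D6.

D6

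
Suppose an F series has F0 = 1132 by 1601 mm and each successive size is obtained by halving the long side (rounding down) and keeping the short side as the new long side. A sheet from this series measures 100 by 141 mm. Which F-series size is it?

F0: 1132 × 1601 mm
F1: 800 × 1132 mm
F2: 566 × 800 mm
F3: 400 × 566 mm
F4: 283 × 400 mm
F5: 200 × 283 mm
F6: 141 × 200 mm
F7: 100 × 141 mm
F8: 70 × 100 mm
→ matches F7.

F7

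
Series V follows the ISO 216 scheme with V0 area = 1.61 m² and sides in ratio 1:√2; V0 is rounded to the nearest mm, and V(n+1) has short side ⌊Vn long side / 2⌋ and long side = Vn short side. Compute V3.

377 × 533 mm

Let V0's short side be w mm. w · w√2 = 1.61 m² = 1,610,000 mm², so w ≈ 1067.0 mm and w√2 ≈ 1508.9 mm → V0 = 1067 × 1509 mm.
V1: ⌊1509/2⌋ × 1067 = 754 × 1067 mm
V2: ⌊1067/2⌋ × 754 = 533 × 754 mm
V3: ⌊754/2⌋ × 533 = 377 × 533 mm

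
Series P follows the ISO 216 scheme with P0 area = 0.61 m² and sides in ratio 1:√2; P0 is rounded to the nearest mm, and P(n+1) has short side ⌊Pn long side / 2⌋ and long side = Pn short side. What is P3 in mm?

Let P0's short side be w mm. w · w√2 = 0.61 m² = 610,000 mm², so w ≈ 656.8 mm and w√2 ≈ 928.8 mm → P0 = 657 × 929 mm.
P1: ⌊929/2⌋ × 657 = 464 × 657 mm
P2: ⌊657/2⌋ × 464 = 328 × 464 mm
P3: ⌊464/2⌋ × 328 = 232 × 328 mm

232 × 328 mm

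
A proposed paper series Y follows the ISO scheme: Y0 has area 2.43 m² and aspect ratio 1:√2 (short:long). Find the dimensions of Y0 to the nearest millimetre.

1311 × 1854 mm

Let the short side be w mm. Then w · w√2 = 2.43 m² = 2,430,000 mm².
w² = 2,430,000/√2, so w ≈ 1310.8 mm; long side = w√2 ≈ 1853.8 mm.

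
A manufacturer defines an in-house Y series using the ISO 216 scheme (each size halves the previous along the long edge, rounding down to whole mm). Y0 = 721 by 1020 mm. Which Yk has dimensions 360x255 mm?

Y3

Y0: 721 × 1020 mm
Y1: 510 × 721 mm
Y2: 360 × 510 mm
Y3: 255 × 360 mm
Y4: 180 × 255 mm
→ matches Y3.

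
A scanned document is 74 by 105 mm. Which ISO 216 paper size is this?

A7 (74 × 105 mm)

Aspect ratio 105/74 ≈ 1.419 — close to the ISO √2 ≈ 1.414.
In the A-series (A0 area = 1 m²): A7 = 74 × 105 mm.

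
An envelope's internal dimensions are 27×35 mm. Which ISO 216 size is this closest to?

Aspect ratio 35/27 ≈ 1.296 (ISO target is √2 ≈ 1.414).
In the A-series (A0 area = 1 m²): A10 = 26 × 37 mm.
Off by 3 mm total — nearest standard size.

A10 (26 × 37 mm)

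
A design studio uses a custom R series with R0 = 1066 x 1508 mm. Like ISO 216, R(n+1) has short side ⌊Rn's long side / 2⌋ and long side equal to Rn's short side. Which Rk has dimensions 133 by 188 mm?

R6

R0: 1066 × 1508 mm
R1: 754 × 1066 mm
R2: 533 × 754 mm
R3: 377 × 533 mm
R4: 266 × 377 mm
R5: 188 × 266 mm
R6: 133 × 188 mm
R7: 94 × 133 mm
→ matches R6.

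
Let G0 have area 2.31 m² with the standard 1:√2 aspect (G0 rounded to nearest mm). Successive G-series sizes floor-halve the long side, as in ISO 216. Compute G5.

Let G0's short side be w mm. w · w√2 = 2.31 m² = 2,310,000 mm², so w ≈ 1278.1 mm and w√2 ≈ 1807.4 mm → G0 = 1278 × 1807 mm.
G1: ⌊1807/2⌋ × 1278 = 903 × 1278 mm
G2: ⌊1278/2⌋ × 903 = 639 × 903 mm
G3: ⌊903/2⌋ × 639 = 451 × 639 mm
G4: ⌊639/2⌋ × 451 = 319 × 451 mm
G5: ⌊451/2⌋ × 319 = 225 × 319 mm

225 × 319 mm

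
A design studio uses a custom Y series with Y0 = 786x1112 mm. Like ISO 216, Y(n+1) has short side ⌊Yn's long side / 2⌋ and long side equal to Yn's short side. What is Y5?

Y1: ⌊1112/2⌋ × 786 = 556 × 786 mm
Y2: ⌊786/2⌋ × 556 = 393 × 556 mm
Y3: ⌊556/2⌋ × 393 = 278 × 393 mm
Y4: ⌊393/2⌋ × 278 = 196 × 278 mm
Y5: ⌊278/2⌋ × 196 = 139 × 196 mm

139 × 196 mm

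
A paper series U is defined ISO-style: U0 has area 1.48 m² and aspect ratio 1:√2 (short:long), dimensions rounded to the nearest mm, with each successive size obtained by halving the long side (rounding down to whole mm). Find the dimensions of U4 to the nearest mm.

255 × 361 mm

Let U0's short side be w mm. w · w√2 = 1.48 m² = 1,480,000 mm², so w ≈ 1023.0 mm and w√2 ≈ 1446.7 mm → U0 = 1023 × 1447 mm.
U1: ⌊1447/2⌋ × 1023 = 723 × 1023 mm
U2: ⌊1023/2⌋ × 723 = 511 × 723 mm
U3: ⌊723/2⌋ × 511 = 361 × 511 mm
U4: ⌊511/2⌋ × 361 = 255 × 361 mm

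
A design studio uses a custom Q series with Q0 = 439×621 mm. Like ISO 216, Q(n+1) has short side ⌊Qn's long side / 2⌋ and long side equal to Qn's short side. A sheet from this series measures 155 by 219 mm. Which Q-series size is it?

Q0: 439 × 621 mm
Q1: 310 × 439 mm
Q2: 219 × 310 mm
Q3: 155 × 219 mm
Q4: 109 × 155 mm
→ matches Q3.

Q3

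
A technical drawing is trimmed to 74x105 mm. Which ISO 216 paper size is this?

Aspect ratio 105/74 ≈ 1.419 — close to the ISO √2 ≈ 1.414.
In the A-series (A0 area = 1 m²): A7 = 74 × 105 mm.

A7 (74 × 105 mm)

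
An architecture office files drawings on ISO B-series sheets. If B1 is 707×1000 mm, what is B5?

B2: ⌊1000/2⌋ × 707 = 500 × 707 mm
B3: ⌊707/2⌋ × 500 = 353 × 500 mm
B4: ⌊500/2⌋ × 353 = 250 × 353 mm
B5: ⌊353/2⌋ × 250 = 176 × 250 mm

176 × 250 mm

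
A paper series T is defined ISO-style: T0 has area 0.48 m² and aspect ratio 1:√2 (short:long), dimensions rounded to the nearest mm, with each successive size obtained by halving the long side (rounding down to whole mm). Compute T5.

Let T0's short side be w mm. w · w√2 = 0.48 m² = 480,000 mm², so w ≈ 582.6 mm and w√2 ≈ 823.9 mm → T0 = 583 × 824 mm.
T1: ⌊824/2⌋ × 583 = 412 × 583 mm
T2: ⌊583/2⌋ × 412 = 291 × 412 mm
T3: ⌊412/2⌋ × 291 = 206 × 291 mm
T4: ⌊291/2⌋ × 206 = 145 × 206 mm
T5: ⌊206/2⌋ × 145 = 103 × 145 mm

103 × 145 mm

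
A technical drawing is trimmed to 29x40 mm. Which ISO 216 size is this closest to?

Aspect ratio 40/29 ≈ 1.379 (ISO target is √2 ≈ 1.414).
In the C-series (envelope sizes, between A and B): C10 = 28 × 40 mm.
Off by 1 mm total — nearest standard size.

C10 (28 × 40 mm)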